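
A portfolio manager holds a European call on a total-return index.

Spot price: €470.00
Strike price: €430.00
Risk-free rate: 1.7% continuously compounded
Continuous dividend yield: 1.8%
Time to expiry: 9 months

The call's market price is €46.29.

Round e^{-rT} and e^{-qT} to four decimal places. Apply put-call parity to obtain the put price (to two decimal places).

€7.13

e^(−qT) = e^(−0.018·0.75) = 0.9866;  e^(−rT) = e^(−0.017·0.75) = 0.9873
Put-call parity: C − P = S·e^(−qT) − K·e^(−rT) = 470·0.9866 − 430·0.9873 = 463.7020 − 424.5390 = 39.1630
P = C − (C − P) = 46.29 − (39.1630) = 7.1270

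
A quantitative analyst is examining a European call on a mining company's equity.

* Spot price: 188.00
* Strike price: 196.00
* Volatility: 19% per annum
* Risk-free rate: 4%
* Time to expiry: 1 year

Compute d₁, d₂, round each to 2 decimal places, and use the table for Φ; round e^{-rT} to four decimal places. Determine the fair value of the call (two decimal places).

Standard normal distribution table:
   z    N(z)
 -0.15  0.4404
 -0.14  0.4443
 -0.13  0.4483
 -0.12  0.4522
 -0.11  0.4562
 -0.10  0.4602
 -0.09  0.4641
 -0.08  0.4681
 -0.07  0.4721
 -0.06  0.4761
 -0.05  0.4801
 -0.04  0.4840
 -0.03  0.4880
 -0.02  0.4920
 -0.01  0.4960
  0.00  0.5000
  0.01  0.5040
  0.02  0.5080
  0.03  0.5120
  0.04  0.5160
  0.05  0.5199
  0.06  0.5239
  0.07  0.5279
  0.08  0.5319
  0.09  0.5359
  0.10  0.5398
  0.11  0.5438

σ√T = 0.19·√1 = 0.1900
ln(S/K) + (r + σ²/2)T = ln(188/196) + (0.04 + 0.19²/2)·1 = -0.0417 + 0.0581 = 0.0164
d₁ = 0.0164 / 0.1900 = 0.0862 → 0.09
d₂ = d₁ − σ√T = 0.0862 − 0.1900 = -0.1038 → -0.10
e^(−rT) = e^(−0.04·1) = 0.9608
N(d₁) = N(0.09) = 0.5359;  N(d₂) = N(-0.10) = 0.4602
C = 188·0.5359 − 196·0.9608·0.4602 = 100.7492 − 86.6634 = 14.0858

14.09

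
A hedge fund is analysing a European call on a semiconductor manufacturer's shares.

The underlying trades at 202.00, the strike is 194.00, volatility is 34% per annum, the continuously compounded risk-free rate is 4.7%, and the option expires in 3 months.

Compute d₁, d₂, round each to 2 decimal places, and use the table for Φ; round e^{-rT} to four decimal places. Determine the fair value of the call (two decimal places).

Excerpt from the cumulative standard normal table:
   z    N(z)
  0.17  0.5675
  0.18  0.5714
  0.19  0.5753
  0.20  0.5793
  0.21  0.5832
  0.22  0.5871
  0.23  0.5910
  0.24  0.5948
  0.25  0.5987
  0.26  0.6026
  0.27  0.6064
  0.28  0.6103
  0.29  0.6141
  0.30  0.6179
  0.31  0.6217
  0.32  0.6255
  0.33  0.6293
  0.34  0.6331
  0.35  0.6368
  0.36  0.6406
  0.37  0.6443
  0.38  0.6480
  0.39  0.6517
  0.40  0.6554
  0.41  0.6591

T = 0.25;  σ√T = 0.1700
d₁ = [ln(202/194) + (0.047 + 0.34²/2)·0.25] / 0.1700 = [0.0404 + 0.0262] / 0.1700 = 0.3918 which rounds to 0.39
d₂ = d₁ − σ√T = 0.3918 − 0.1700 = 0.2218 which rounds to 0.22
exp(−rT) = exp(−0.047·0.25) = 0.9883
C = 202·N(0.39) − 194·0.9883·N(0.22) = 202·0.6517 − 194·0.9883·0.5871 = 131.6434 − 112.5648 = 19.0786

19.08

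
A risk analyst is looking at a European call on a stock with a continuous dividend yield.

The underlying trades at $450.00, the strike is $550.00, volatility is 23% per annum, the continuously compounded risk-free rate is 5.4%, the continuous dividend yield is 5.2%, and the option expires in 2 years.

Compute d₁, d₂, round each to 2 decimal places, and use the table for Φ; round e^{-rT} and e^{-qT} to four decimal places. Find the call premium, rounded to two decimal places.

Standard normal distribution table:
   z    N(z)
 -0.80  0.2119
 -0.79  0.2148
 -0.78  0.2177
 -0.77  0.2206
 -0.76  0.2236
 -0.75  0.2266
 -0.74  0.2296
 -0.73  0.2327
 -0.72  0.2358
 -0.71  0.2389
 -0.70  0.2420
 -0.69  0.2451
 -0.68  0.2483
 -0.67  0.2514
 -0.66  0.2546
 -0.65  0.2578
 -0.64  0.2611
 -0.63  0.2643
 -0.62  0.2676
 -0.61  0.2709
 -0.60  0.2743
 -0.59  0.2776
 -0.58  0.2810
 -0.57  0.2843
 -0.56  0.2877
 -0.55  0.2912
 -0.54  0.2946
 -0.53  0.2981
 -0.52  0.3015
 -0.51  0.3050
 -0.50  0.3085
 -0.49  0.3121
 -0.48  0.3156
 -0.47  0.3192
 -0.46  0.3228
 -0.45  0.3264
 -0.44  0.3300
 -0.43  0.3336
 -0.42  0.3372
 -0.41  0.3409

σ√T = 0.23·√2 = 0.3253
d₁ = [ln(450/550) + (0.054 − 0.052 + 0.23²/2)·2] / 0.3253 = [-0.2007 + 0.0569] / 0.3253 = -0.4420 ⇒ -0.44
d₂ = d₁ − σ√T = -0.4420 − 0.3253 = -0.7673 ⇒ -0.77
exp(−qT) = exp(−0.052·2) = 0.9012;  exp(−rT) = exp(−0.054·2) = 0.8976
N(d₁) = N(-0.44) = 0.3300;  N(d₂) = N(-0.77) = 0.2206
C = 450·0.9012·0.3300 − 550·0.8976·0.2206 = 133.8282 − 108.9058 = 24.9224

$24.92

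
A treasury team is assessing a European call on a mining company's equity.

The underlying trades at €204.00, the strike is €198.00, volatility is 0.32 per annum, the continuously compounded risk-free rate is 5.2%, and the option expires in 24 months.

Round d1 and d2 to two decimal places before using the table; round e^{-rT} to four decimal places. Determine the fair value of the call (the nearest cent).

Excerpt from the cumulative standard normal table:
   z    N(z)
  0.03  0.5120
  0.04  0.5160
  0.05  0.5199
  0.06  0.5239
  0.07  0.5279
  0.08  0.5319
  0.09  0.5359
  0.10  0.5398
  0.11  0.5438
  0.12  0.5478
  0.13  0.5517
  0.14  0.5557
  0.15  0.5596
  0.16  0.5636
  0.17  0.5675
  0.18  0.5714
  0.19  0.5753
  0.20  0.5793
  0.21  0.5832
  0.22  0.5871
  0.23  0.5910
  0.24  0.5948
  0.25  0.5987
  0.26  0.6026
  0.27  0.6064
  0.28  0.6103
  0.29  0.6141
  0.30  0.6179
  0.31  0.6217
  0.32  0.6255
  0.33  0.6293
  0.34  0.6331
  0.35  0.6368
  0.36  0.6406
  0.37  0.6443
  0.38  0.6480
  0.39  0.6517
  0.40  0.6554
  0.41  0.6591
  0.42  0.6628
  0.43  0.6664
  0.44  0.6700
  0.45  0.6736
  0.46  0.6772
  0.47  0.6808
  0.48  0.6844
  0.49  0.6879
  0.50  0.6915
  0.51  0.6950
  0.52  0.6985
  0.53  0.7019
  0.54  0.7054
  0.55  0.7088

€48.30

T = 2;  σ√T = 0.4525
d₁ = [ln(204/198) + (0.052 + 0.32²/2)·2] / 0.4525 = [0.0299 + 0.2064] / 0.4525 = 0.5221 ≈ 0.52
d₂ = d₁ − σ√T = 0.5221 − 0.4525 = 0.0695 ≈ 0.07
exp(−rT) = exp(−0.052·2) = 0.9012
C = 204·N(0.52) − 198·0.9012·N(0.07) = 204·0.6985 − 198·0.9012·0.5279 = 142.4940 − 94.1972 = 48.2968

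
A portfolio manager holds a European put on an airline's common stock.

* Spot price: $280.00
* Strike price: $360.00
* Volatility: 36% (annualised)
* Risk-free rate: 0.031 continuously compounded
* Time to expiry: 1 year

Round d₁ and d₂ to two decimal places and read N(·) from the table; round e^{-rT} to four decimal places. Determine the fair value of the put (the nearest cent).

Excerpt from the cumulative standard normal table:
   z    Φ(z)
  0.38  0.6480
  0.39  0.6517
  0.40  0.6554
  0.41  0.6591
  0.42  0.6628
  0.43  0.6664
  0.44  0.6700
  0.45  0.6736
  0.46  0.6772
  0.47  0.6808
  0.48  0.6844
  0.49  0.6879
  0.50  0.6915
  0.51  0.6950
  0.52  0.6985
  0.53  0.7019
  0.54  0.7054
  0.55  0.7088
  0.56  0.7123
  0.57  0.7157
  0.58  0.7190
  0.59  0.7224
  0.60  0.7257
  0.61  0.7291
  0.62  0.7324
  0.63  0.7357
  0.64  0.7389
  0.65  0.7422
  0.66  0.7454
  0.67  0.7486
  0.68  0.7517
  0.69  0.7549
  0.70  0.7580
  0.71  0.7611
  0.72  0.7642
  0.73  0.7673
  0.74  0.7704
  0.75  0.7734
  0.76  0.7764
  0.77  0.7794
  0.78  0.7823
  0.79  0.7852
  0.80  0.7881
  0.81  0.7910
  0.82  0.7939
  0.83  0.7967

$87.46

σ√T = 0.36 × 1.0000 = 0.3600
d₁ = [ln(280/360) + (0.031 + ½·0.36²)·1] / (σ√T) = (-0.2513 + 0.0958) / 0.3600 = -0.4320 ⇒ -0.43
d₂ = -0.4320 − 0.3600 = -0.7920 ⇒ -0.79
exp(−rT) = exp(−0.031·1) = 0.9695
N(−d₂) = N(0.79) = 0.7852;  N(−d₁) = N(0.43) = 0.6664
P = 360·0.9695·0.7852 − 280·0.6664 = 274.0505 − 186.5920 = 87.4585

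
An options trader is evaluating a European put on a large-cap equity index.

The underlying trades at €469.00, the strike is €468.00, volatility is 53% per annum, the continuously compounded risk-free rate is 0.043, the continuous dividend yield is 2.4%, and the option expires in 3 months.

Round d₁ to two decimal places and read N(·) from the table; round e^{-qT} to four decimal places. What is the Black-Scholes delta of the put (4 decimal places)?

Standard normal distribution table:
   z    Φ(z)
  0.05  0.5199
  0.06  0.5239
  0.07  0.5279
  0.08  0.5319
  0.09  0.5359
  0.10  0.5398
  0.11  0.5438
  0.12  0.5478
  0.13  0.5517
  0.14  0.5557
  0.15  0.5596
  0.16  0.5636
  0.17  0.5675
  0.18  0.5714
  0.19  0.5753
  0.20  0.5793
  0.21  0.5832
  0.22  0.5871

-0.4338

σ√T = 0.53 × 0.5000 = 0.2650
d₁ = [ln(469/468) + (0.043 − 0.024 + 0.53²/2)·0.25] / 0.2650 = [0.0021 + 0.0399] / 0.2650 = 0.1585 ⇒ 0.16
N(d₁) = N(0.16) = 0.5636
Δ_put = e^(−qT)·(N(d₁) − 1) = 0.9940·(0.5636 − 1) = -0.4338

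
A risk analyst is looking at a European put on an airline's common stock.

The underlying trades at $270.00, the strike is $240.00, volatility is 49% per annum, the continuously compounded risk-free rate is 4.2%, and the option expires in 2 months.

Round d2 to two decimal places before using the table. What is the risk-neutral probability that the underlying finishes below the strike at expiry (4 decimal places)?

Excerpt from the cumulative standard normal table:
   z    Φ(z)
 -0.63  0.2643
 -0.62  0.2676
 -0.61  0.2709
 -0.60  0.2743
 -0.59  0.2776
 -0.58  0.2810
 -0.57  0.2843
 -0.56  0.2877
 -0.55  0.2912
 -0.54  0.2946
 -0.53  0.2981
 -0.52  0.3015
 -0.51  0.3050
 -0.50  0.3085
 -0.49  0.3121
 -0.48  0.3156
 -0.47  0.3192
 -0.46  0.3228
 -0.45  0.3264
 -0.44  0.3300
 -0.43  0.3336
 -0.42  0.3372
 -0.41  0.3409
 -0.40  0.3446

σ√T = 0.49·√0.1667 = 0.2000
d₁ = [ln(270/240) + (0.042 + 0.49²/2)·0.1667] / 0.2000 = [0.1178 + 0.0270] / 0.2000 = 0.7238 which rounds to 0.72
d₂ = d₁ − σ√T = 0.7238 − 0.2000 = 0.5238 which rounds to 0.52
Pr(exercise) under Q = N(−d₂) = N(-0.52) = 0.3015

0.3015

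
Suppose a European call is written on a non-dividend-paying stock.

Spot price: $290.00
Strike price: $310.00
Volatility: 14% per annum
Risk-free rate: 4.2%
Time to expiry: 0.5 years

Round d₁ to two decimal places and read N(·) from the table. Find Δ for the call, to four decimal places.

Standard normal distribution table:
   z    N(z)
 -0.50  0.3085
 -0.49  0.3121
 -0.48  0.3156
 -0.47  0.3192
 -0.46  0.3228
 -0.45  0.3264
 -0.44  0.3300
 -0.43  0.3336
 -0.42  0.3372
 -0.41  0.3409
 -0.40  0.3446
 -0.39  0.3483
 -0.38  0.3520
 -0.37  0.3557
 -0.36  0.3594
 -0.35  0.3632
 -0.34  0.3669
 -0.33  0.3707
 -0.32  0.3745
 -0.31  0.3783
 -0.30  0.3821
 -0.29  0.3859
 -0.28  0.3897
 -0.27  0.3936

σ√T = 0.14·√0.5 = 0.0990
ln(S/K) + (r + σ²/2)T = ln(290/310) + (0.042 + 0.14²/2)·0.5 = -0.0667 + 0.0259 = -0.0408
d₁ = -0.0408 / 0.0990 = -0.4121 ⇒ -0.41
N(d₁) = N(-0.41) = 0.3409
Δ_call = N(d₁) = 0.3409

0.3409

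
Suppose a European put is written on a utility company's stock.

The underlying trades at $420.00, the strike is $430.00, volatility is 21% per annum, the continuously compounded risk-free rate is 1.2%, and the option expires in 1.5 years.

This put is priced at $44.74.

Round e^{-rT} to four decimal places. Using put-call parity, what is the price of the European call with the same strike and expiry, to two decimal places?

$42.39

exp(−rT) = exp(−0.012·1.5) = 0.9822
Put-call parity: C − P = S − K·e^(−rT) = 420 − 430·0.9822 = 420 − 422.3460 = -2.3460
C = P + (C − P) = 44.74 + (-2.3460) = 42.3940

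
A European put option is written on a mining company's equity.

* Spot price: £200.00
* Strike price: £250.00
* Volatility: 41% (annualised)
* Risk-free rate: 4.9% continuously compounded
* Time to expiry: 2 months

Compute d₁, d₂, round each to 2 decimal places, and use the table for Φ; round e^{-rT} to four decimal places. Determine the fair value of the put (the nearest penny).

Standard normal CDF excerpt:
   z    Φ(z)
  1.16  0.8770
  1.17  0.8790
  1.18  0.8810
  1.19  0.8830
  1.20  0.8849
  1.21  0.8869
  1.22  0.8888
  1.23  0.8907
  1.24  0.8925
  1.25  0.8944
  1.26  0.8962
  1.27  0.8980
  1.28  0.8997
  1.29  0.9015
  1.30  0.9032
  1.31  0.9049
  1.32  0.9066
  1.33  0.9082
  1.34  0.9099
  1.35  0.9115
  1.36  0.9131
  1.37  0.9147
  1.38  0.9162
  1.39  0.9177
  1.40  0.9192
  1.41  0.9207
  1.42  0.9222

σ√T = 0.41 × 0.4082 = 0.1674
d₁ = [ln(200/250) + (0.049 + ½·0.41²)·0.1667] / (σ√T) = (-0.2231 + 0.0222) / 0.1674 = -1.2007 → -1.20
d₂ = -1.2007 − 0.1674 = -1.3680 → -1.37
e^(−rT) = e^(−0.049·0.1667) = 0.9919
N(−d₂) = N(1.37) = 0.9147;  N(−d₁) = N(1.20) = 0.8849
P = 250·0.9919·0.9147 − 200·0.8849 = 226.8227 − 176.9800 = 49.8427

£49.84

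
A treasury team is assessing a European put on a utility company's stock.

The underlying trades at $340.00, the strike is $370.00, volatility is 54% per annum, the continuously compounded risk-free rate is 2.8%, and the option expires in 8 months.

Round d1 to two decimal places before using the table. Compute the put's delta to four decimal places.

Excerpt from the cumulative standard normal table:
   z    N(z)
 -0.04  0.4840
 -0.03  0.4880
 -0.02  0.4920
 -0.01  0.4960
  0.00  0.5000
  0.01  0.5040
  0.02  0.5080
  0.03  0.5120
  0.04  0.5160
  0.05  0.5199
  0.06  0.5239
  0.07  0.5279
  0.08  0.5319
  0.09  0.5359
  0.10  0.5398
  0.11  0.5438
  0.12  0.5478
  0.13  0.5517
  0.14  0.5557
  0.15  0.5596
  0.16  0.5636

-0.4721

T = 0.6667;  σ√T = 0.4409
d₁ = [ln(340/370) + (0.028 + 0.54²/2)·0.6667] / 0.4409 = [-0.0846 + 0.1159] / 0.4409 = 0.0710 ⇒ 0.07
N(d₁) = N(0.07) = 0.5279
Δ_put = N(d₁) − 1 = 0.5279 − 1 = -0.4721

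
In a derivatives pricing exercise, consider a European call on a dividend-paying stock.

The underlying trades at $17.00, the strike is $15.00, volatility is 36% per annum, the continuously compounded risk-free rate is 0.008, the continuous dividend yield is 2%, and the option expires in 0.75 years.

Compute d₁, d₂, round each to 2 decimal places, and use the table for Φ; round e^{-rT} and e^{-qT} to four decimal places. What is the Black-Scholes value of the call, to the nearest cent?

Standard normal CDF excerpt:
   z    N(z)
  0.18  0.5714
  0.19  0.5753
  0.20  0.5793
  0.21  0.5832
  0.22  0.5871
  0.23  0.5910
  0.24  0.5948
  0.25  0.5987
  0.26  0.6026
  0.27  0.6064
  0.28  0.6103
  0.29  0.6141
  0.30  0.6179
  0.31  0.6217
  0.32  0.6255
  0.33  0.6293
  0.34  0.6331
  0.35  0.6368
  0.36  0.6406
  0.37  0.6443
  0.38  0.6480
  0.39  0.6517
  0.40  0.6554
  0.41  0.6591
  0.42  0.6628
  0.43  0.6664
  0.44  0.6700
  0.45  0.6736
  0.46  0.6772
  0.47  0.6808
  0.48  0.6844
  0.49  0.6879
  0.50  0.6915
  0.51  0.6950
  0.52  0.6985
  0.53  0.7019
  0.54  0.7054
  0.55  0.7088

T = 0.75;  σ√T = 0.3118
d₁ = [ln(17/15) + (0.008 − 0.02 + 0.36²/2)·0.75] / 0.3118 = [0.1252 + 0.0396] / 0.3118 = 0.5285 → 0.53
d₂ = d₁ − σ√T = 0.5285 − 0.3118 = 0.2167 → 0.22
exp(−qT) = exp(−0.02·0.75) = 0.9851;  exp(−rT) = exp(−0.008·0.75) = 0.9940
N(d₁) = N(0.53) = 0.7019;  N(d₂) = N(0.22) = 0.5871
C = 17·0.9851·0.7019 − 15·0.9940·0.5871 = 11.7545 − 8.7537 = 3.0008

$3.00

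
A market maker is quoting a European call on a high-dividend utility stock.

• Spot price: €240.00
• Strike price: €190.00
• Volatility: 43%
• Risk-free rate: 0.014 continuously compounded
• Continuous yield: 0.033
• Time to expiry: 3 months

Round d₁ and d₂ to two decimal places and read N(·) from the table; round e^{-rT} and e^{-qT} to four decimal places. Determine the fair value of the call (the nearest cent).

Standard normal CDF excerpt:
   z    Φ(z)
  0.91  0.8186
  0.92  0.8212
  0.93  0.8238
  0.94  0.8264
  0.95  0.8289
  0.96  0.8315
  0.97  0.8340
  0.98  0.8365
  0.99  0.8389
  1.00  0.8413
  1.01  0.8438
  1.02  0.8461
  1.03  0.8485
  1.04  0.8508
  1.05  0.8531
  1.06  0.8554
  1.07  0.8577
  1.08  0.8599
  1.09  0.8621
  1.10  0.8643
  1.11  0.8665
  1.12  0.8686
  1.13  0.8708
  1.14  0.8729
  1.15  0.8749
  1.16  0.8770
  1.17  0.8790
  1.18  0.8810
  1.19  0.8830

€51.80

σ√T = 0.43·√0.25 = 0.2150
d₁ = [ln(240/190) + (0.014 − 0.033 + 0.43²/2)·0.25] / 0.2150 = [0.2336 + 0.0184] / 0.2150 = 1.1720 → 1.17
d₂ = d₁ − σ√T = 1.1720 − 0.2150 = 0.9570 → 0.96
e^(−qT) = e^(−0.033·0.25) = 0.9918;  e^(−rT) = e^(−0.014·0.25) = 0.9965
N(d₁) = N(1.17) = 0.8790;  N(d₂) = N(0.96) = 0.8315
C = 240·0.9918·0.8790 − 190·0.9965·0.8315 = 209.2301 − 157.4321 = 51.7981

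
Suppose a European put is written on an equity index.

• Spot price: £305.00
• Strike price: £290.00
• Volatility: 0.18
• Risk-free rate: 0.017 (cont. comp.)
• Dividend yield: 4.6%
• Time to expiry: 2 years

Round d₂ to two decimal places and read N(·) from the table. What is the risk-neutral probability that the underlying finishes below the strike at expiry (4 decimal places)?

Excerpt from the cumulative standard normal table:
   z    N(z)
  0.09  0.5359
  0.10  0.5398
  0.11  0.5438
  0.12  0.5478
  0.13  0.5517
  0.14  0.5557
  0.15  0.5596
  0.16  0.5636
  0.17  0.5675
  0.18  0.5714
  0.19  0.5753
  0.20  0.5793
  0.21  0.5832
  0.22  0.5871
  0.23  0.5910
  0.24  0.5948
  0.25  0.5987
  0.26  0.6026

0.5636

T = 2;  σ√T = 0.2546
d₁ = [ln(305/290) + (0.017 − 0.046 + ½·0.18²)·2] / (σ√T) = (0.0504 − 0.0256) / 0.2546 = 0.0975 ⇒ 0.10
d₂ = 0.0975 − 0.2546 = -0.1570 ⇒ -0.16
Risk-neutral Pr[S_T < K] = N(−d₂) = N(0.16) = 0.5636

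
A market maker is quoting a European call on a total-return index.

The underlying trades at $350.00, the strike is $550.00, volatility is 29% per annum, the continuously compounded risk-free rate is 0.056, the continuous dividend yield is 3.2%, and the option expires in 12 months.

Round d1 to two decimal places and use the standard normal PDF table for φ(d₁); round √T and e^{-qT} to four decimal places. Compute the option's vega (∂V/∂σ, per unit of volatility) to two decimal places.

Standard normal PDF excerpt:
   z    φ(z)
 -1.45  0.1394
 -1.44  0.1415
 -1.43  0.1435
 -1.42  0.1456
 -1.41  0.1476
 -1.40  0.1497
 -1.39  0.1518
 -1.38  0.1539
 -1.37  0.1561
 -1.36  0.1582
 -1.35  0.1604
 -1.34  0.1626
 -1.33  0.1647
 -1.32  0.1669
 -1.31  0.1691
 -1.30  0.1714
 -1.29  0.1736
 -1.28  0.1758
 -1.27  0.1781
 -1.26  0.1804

55.83

T = 1;  σ√T = 0.2900
d₁ = [ln(350/550) + (0.056 − 0.032 + 0.29²/2)·1] / 0.2900 = [-0.4520 + 0.0660] / 0.2900 = -1.3308 which rounds to -1.33
√T = √1 = 1.0000
φ(d₁) = φ(-1.33) = 0.1647
e^(−qT) = e^(−0.032·1) = 0.9685
vega = S·e^(−qT)·φ(d₁)·√T = 350·0.9685·0.1647·1.0000 = 55.8292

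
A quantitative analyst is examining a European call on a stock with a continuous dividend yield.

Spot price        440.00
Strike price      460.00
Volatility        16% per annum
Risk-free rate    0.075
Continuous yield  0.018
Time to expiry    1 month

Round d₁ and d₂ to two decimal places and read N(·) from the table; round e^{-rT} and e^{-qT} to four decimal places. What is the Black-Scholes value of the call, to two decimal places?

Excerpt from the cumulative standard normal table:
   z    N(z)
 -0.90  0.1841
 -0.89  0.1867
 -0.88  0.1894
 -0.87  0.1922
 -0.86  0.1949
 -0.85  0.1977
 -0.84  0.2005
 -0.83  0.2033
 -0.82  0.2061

T = 0.08333;  σ√T = 0.0462
d₁ = [ln(440/460) + (0.075 − 0.018 + 0.16²/2)·0.08333] / 0.0462 = [-0.0445 + 0.0058] / 0.0462 = -0.8365 ≈ -0.84
d₂ = d₁ − σ√T = -0.8365 − 0.0462 = -0.8827 ≈ -0.88
exp(−qT) = exp(−0.018·0.08333) = 0.9985;  exp(−rT) = exp(−0.075·0.08333) = 0.9938
N(d₁) = N(-0.84) = 0.2005;  N(d₂) = N(-0.88) = 0.1894
C = 440·0.9985·0.2005 − 460·0.9938·0.1894 = 88.0877 − 86.5838 = 1.5038

1.50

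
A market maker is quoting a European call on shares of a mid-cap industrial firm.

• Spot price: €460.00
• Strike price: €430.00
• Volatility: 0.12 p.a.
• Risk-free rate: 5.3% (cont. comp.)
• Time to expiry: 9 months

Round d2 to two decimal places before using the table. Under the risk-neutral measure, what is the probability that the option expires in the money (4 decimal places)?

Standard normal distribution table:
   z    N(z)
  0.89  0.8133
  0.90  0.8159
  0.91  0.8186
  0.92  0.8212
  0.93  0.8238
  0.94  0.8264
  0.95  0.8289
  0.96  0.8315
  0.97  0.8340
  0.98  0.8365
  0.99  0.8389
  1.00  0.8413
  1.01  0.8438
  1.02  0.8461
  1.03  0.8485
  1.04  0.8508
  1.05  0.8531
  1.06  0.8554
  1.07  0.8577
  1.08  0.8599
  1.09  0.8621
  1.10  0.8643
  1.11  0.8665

σ√T = 0.12 × 0.8660 = 0.1039
d₁ = [ln(460/430) + (0.053 + 0.12²/2)·0.75] / 0.1039 = [0.0674 + 0.0451] / 0.1039 = 1.0834 → 1.08
d₂ = d₁ − σ√T = 1.0834 − 0.1039 = 0.9795 → 0.98
Risk-neutral Pr[S_T > K] = N(d₂) = N(0.98) = 0.8365

0.8365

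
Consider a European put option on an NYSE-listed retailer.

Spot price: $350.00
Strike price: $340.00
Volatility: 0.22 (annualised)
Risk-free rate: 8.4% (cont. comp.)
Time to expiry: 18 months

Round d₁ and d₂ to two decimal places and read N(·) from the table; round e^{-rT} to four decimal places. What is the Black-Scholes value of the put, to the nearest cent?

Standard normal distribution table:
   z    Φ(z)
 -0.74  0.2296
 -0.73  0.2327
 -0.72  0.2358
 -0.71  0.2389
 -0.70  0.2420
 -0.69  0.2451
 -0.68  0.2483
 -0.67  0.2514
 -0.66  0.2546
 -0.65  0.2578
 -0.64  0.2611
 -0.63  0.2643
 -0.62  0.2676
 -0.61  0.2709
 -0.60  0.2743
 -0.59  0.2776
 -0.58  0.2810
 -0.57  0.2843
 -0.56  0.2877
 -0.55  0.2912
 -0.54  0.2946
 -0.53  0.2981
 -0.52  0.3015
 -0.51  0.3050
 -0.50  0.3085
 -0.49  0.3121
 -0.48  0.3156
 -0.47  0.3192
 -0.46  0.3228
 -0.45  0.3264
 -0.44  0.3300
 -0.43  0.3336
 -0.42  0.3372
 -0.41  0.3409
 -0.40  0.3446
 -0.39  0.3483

σ√T = 0.22 × 1.2247 = 0.2694
d₁ = [ln(350/340) + (0.084 + ½·0.22²)·1.5] / (σ√T) = (0.0290 + 0.1623) / 0.2694 = 0.7099 ⇒ 0.71
d₂ = 0.7099 − 0.2694 = 0.4405 ⇒ 0.44
e^(−rT) = e^(−0.084·1.5) = 0.8816
N(−d₂) = N(-0.44) = 0.3300;  N(−d₁) = N(-0.71) = 0.2389
P = 340·0.8816·0.3300 − 350·0.2389 = 98.9155 − 83.6150 = 15.3005

$15.30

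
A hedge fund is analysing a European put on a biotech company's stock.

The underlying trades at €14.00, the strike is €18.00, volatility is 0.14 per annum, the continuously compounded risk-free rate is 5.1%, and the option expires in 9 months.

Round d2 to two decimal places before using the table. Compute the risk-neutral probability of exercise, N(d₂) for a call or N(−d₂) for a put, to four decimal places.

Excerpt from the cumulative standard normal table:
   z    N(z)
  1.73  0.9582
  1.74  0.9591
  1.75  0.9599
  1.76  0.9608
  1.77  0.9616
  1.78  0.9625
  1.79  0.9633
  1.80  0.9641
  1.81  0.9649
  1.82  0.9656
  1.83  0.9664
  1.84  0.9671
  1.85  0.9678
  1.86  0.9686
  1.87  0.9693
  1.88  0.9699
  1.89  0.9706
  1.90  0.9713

σ√T = 0.14 × 0.8660 = 0.1212
d₁ = [ln(14/18) + (0.051 + ½·0.14²)·0.75] / (σ√T) = (-0.2513 + 0.0456) / 0.1212 = -1.6967 → -1.70
d₂ = -1.6967 − 0.1212 = -1.8179 → -1.82
Pr(exercise) under Q = N(−d₂) = N(1.82) = 0.9656

0.9656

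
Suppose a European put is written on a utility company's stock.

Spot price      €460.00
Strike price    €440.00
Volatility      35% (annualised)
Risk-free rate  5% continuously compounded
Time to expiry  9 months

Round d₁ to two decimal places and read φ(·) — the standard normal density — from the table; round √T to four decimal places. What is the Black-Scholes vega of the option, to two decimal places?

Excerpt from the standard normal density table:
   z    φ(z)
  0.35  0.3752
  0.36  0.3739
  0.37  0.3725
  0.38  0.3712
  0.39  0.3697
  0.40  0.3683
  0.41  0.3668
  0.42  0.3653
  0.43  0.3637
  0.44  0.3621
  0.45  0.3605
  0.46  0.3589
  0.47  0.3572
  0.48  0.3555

σ√T = 0.35 × 0.8660 = 0.3031
d₁ = [ln(460/440) + (0.05 + 0.35²/2)·0.75] / 0.3031 = [0.0445 + 0.0834] / 0.3031 = 0.4219 which rounds to 0.42
√T = √0.75 = 0.8660
φ(d₁) = φ(0.42) = 0.3653
vega = S·φ(d₁)·√T = 460·0.3653·0.8660 = 145.5209
(The call has the same vega.)

145.52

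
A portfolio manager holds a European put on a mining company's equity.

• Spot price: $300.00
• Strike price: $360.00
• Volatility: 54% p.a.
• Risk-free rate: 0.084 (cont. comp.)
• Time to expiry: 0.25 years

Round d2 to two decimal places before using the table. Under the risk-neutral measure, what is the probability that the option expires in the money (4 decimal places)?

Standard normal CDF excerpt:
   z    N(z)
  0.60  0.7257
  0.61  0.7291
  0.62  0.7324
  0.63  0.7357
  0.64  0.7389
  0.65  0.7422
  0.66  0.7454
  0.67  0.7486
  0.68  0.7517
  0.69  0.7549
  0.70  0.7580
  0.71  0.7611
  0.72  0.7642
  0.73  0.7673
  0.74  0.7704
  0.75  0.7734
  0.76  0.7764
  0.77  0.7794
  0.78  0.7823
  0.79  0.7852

0.7673

σ√T = 0.54·√0.25 = 0.2700
d₁ = [ln(300/360) + (0.084 + 0.54²/2)·0.25] / 0.2700 = [-0.1823 + 0.0575] / 0.2700 = -0.4625 ⇒ -0.46
d₂ = d₁ − σ√T = -0.4625 − 0.2700 = -0.7325 ⇒ -0.73
Risk-neutral Pr[S_T < K] = N(−d₂) = N(0.73) = 0.7673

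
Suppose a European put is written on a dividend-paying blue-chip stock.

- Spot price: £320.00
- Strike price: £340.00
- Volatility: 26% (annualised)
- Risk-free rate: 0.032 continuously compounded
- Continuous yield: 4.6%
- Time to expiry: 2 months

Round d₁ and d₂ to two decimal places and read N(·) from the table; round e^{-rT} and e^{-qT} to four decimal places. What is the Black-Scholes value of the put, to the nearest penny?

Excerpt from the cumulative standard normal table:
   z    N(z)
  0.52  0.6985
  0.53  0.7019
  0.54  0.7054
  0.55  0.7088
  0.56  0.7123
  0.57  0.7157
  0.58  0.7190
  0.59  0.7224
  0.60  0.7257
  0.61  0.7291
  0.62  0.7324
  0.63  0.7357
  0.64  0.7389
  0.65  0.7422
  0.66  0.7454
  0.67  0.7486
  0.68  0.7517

σ√T = 0.26·√0.1667 = 0.1061
d₁ = [ln(320/340) + (0.032 − 0.046 + 0.26²/2)·0.1667] / 0.1061 = [-0.0606 + 0.0033] / 0.1061 = -0.5401 ⇒ -0.54
d₂ = d₁ − σ√T = -0.5401 − 0.1061 = -0.6462 ⇒ -0.65
e^(−qT) = e^(−0.046·0.1667) = 0.9924;  e^(−rT) = e^(−0.032·0.1667) = 0.9947
P = 340·0.9947·N(0.65) − 320·0.9924·N(0.54) = 340·0.9947·0.7422 − 320·0.9924·0.7054 = 251.0106 − 224.0125 = 26.9981

£27.00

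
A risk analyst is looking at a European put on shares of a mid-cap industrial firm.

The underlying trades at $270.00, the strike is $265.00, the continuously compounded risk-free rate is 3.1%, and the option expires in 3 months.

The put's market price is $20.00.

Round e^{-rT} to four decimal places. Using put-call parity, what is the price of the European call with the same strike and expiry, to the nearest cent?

exp(−rT) = exp(−0.031·0.25) = 0.9923
Put-call parity: C − P = S − K·e^(−rT) = 270 − 265·0.9923 = 270 − 262.9595 = 7.0405
C = P + (C − P) = 20.00 + (7.0405) = 27.0405

$27.04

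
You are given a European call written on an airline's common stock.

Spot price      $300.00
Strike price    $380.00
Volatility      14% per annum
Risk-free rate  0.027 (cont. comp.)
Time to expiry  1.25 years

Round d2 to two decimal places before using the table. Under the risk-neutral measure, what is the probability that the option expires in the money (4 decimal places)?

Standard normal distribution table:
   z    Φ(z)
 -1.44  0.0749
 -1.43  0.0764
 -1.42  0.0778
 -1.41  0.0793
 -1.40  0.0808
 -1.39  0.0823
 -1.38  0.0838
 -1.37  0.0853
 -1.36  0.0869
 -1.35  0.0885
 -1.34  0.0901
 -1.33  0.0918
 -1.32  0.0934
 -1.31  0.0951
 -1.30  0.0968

T = 1.25;  σ√T = 0.1565
d₁ = [ln(300/380) + (0.027 + 0.14²/2)·1.25] / 0.1565 = [-0.2364 + 0.0460] / 0.1565 = -1.2163 → -1.22
d₂ = d₁ − σ√T = -1.2163 − 0.1565 = -1.3729 → -1.37
Risk-neutral Pr[S_T > K] = N(d₂) = N(-1.37) = 0.0853

0.0853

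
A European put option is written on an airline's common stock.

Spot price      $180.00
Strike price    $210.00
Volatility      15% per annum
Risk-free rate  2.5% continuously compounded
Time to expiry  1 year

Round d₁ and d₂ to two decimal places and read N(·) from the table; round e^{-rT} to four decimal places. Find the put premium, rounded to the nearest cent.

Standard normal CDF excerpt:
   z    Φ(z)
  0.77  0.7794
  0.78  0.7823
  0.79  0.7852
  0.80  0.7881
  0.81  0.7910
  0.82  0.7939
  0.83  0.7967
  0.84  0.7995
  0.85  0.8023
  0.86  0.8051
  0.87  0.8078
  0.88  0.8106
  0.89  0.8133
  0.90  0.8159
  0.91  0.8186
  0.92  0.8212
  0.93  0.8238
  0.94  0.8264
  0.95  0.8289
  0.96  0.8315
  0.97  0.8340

$27.92

T = 1;  σ√T = 0.1500
ln(S/K) + (r + σ²/2)T = ln(180/210) + (0.025 + 0.15²/2)·1 = -0.1542 + 0.0363 = -0.1179
d₁ = -0.1179 / 0.1500 = -0.7860 → -0.79
d₂ = d₁ − σ√T = -0.7860 − 0.1500 = -0.9360 → -0.94
e^(−rT) = e^(−0.025·1) = 0.9753
P = 210·0.9753·N(0.94) − 180·N(0.79) = 210·0.9753·0.8264 − 180·0.7852 = 169.2575 − 141.3360 = 27.9215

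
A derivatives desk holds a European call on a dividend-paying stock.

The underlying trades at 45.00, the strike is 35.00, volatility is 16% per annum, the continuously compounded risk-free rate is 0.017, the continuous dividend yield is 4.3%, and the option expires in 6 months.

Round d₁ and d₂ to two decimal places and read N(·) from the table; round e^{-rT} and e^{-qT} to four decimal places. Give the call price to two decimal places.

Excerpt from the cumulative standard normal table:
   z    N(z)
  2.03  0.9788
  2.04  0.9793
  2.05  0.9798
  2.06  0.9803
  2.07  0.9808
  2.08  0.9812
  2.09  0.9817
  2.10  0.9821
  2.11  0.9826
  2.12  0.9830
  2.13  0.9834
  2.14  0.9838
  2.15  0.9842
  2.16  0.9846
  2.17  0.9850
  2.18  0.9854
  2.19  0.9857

T = 0.5;  σ√T = 0.1131
d₁ = [ln(45/35) + (0.017 − 0.043 + 0.16²/2)·0.5] / 0.1131 = [0.2513 − 0.0066] / 0.1131 = 2.1630 which rounds to 2.16
d₂ = d₁ − σ√T = 2.1630 − 0.1131 = 2.0499 which rounds to 2.05
exp(−qT) = exp(−0.043·0.5) = 0.9787;  exp(−rT) = exp(−0.017·0.5) = 0.9915
N(d₁) = N(2.16) = 0.9846;  N(d₂) = N(2.05) = 0.9798
C = 45·0.9787·0.9846 − 35·0.9915·0.9798 = 43.3633 − 34.0015 = 9.3618

9.36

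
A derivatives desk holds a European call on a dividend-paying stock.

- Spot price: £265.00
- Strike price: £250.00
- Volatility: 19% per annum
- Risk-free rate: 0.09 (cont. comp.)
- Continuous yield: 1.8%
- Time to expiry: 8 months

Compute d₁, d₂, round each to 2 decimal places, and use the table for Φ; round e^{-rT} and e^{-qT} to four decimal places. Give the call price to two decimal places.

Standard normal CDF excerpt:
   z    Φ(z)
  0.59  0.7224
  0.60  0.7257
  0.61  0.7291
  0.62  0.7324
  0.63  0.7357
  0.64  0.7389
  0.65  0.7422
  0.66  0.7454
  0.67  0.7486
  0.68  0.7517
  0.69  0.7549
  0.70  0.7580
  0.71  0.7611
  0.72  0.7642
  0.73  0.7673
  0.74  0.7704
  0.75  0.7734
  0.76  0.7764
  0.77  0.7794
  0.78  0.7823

£31.63

σ√T = 0.19 × 0.8165 = 0.1551
d₁ = [ln(265/250) + (0.09 − 0.018 + 0.19²/2)·0.6667] / 0.1551 = [0.0583 + 0.0600] / 0.1551 = 0.7626 which rounds to 0.76
d₂ = d₁ − σ√T = 0.7626 − 0.1551 = 0.6074 which rounds to 0.61
e^(−qT) = e^(−0.018·0.6667) = 0.9881;  e^(−rT) = e^(−0.09·0.6667) = 0.9418
C = 265·0.9881·N(0.76) − 250·0.9418·N(0.61) = 265·0.9881·0.7764 − 250·0.9418·0.7291 = 203.2976 − 171.6666 = 31.6310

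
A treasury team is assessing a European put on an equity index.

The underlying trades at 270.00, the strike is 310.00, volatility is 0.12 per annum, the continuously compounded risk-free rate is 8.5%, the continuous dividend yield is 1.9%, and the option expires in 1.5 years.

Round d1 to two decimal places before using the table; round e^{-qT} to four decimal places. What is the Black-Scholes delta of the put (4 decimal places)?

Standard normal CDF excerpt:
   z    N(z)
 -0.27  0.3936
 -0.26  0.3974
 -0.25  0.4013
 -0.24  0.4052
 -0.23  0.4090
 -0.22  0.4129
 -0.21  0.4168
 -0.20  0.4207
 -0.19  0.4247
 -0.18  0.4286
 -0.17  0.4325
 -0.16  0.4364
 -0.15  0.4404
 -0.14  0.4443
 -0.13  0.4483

-0.5591

σ√T = 0.12 × 1.2247 = 0.1470
d₁ = [ln(270/310) + (0.085 − 0.019 + ½·0.12²)·1.5] / (σ√T) = (-0.1382 + 0.1098) / 0.1470 = -0.1929 ⇒ -0.19
N(d₁) = N(-0.19) = 0.4247
Δ_put = e^(−qT)·(N(d₁) − 1) = 0.9719·(0.4247 − 1) = -0.5591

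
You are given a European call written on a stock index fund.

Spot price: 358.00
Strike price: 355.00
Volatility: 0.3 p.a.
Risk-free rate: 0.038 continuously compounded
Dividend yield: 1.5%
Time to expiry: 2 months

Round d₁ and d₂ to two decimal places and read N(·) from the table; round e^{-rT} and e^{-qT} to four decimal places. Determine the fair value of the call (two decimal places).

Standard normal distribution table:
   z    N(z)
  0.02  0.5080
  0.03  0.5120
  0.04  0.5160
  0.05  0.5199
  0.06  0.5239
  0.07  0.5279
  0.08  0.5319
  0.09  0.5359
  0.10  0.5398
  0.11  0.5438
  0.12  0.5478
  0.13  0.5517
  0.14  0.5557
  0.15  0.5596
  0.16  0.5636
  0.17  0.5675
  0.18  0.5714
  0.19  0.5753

19.24

σ√T = 0.3·√0.1667 = 0.1225
d₁ = [ln(358/355) + (0.038 − 0.015 + ½·0.3²)·0.1667] / (σ√T) = (0.0084 + 0.0113) / 0.1225 = 0.1612 ≈ 0.16
d₂ = 0.1612 − 0.1225 = 0.0388 ≈ 0.04
e^(−qT) = e^(−0.015·0.1667) = 0.9975;  e^(−rT) = e^(−0.038·0.1667) = 0.9937
N(d₁) = N(0.16) = 0.5636;  N(d₂) = N(0.04) = 0.5160
C = 358·0.9975·0.5636 − 355·0.9937·0.5160 = 201.2644 − 182.0260 = 19.2384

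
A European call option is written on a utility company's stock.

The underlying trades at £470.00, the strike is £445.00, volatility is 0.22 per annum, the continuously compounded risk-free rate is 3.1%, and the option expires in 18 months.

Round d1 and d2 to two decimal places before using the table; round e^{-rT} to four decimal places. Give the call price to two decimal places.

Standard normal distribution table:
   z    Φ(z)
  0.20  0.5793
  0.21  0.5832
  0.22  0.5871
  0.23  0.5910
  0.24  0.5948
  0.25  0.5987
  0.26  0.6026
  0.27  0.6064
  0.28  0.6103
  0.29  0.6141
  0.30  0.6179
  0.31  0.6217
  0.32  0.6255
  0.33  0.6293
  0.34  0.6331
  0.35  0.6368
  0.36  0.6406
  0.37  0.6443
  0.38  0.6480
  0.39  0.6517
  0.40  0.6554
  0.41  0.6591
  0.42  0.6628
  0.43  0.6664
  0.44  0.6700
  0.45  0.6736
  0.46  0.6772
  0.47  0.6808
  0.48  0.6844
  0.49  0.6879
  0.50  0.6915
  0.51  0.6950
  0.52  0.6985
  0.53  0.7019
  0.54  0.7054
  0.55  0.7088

£73.98

σ√T = 0.22·√1.5 = 0.2694
d₁ = [ln(470/445) + (0.031 + 0.22²/2)·1.5] / 0.2694 = [0.0547 + 0.0828] / 0.2694 = 0.5102 ⇒ 0.51
d₂ = d₁ − σ√T = 0.5102 − 0.2694 = 0.2407 ⇒ 0.24
e^(−rT) = e^(−0.031·1.5) = 0.9546
N(d₁) = N(0.51) = 0.6950;  N(d₂) = N(0.24) = 0.5948
C = 470·0.6950 − 445·0.9546·0.5948 = 326.6500 − 252.6693 = 73.9807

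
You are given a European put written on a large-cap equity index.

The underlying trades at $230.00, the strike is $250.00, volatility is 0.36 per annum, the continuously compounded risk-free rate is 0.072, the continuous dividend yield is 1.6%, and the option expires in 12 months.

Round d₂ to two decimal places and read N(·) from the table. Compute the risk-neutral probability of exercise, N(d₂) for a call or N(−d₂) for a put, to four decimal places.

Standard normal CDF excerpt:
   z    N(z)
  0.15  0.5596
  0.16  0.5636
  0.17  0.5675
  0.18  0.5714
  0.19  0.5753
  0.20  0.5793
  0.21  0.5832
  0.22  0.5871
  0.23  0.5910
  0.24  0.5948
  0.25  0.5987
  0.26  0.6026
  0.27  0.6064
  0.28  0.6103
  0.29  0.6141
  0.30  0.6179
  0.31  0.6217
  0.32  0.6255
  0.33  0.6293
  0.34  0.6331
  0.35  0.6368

0.6026

σ√T = 0.36 × 1.0000 = 0.3600
d₁ = [ln(230/250) + (0.072 − 0.016 + 0.36²/2)·1] / 0.3600 = [-0.0834 + 0.1208] / 0.3600 = 0.1039 → 0.10
d₂ = d₁ − σ√T = 0.1039 − 0.3600 = -0.2561 → -0.26
Pr(exercise) under Q = N(−d₂) = N(0.26) = 0.6026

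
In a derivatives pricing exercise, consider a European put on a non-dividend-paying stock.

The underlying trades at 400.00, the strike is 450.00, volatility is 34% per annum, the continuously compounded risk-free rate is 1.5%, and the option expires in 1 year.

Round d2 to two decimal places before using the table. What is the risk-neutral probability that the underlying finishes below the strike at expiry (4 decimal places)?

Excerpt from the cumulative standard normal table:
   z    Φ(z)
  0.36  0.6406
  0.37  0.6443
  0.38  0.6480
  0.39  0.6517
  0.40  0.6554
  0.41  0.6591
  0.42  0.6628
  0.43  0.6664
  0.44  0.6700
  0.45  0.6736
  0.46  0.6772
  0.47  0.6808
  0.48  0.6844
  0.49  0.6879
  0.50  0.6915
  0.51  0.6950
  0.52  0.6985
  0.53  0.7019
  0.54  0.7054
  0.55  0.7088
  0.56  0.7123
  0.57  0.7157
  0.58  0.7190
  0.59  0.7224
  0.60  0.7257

T = 1;  σ√T = 0.3400
ln(S/K) + (r + σ²/2)T = ln(400/450) + (0.015 + 0.34²/2)·1 = -0.1178 + 0.0728 = -0.0450
d₁ = -0.0450 / 0.3400 = -0.1323 → -0.13
d₂ = d₁ − σ√T = -0.1323 − 0.3400 = -0.4723 → -0.47
Pr(exercise) under Q = N(−d₂) = N(0.47) = 0.6808

0.6808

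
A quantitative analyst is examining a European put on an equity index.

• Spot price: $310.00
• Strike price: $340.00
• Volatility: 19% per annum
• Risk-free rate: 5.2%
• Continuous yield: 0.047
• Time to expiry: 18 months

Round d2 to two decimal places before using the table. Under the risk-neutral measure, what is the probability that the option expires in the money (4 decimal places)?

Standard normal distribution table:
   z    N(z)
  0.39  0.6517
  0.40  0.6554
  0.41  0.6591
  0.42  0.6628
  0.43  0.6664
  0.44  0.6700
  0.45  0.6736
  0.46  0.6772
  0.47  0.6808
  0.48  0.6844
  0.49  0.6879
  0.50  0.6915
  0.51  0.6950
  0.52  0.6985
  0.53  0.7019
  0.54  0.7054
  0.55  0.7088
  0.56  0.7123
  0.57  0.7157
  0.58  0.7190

σ√T = 0.19 × 1.2247 = 0.2327
d₁ = [ln(310/340) + (0.052 − 0.047 + 0.19²/2)·1.5] / 0.2327 = [-0.0924 + 0.0346] / 0.2327 = -0.2484 which rounds to -0.25
d₂ = d₁ − σ√T = -0.2484 − 0.2327 = -0.4811 which rounds to -0.48
Risk-neutral Pr[S_T < K] = N(−d₂) = N(0.48) = 0.6844

0.6844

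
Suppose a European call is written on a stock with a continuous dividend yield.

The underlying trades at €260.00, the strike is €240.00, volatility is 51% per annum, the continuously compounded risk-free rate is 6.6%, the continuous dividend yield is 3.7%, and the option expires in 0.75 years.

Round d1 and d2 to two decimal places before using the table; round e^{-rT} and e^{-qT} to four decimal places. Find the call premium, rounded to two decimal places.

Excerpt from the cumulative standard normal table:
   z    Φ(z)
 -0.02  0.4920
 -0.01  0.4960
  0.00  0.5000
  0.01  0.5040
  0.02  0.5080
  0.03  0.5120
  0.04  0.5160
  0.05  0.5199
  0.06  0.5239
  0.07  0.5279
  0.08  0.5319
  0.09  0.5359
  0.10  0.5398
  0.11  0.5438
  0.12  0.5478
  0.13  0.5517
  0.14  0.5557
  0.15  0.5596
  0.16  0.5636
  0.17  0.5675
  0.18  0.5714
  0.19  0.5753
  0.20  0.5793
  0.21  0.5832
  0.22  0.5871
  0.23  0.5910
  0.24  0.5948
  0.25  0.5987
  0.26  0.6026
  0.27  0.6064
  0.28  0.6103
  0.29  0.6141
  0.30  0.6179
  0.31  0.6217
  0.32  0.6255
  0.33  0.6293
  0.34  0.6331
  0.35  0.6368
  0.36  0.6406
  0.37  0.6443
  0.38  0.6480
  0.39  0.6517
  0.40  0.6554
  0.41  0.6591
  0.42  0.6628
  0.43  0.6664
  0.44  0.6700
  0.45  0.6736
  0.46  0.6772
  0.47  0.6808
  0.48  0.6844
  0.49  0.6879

σ√T = 0.51·√0.75 = 0.4417
ln(S/K) + (r − q + σ²/2)T = ln(260/240) + (0.066 − 0.037 + 0.51²/2)·0.75 = 0.0800 + 0.1193 = 0.1993
d₁ = 0.1993 / 0.4417 = 0.4513 which rounds to 0.45
d₂ = d₁ − σ√T = 0.4513 − 0.4417 = 0.0096 which rounds to 0.01
e^(−qT) = e^(−0.037·0.75) = 0.9726;  e^(−rT) = e^(−0.066·0.75) = 0.9517
C = 260·0.9726·N(0.45) − 240·0.9517·N(0.01) = 260·0.9726·0.6736 − 240·0.9517·0.5040 = 170.3373 − 115.1176 = 55.2196

€55.22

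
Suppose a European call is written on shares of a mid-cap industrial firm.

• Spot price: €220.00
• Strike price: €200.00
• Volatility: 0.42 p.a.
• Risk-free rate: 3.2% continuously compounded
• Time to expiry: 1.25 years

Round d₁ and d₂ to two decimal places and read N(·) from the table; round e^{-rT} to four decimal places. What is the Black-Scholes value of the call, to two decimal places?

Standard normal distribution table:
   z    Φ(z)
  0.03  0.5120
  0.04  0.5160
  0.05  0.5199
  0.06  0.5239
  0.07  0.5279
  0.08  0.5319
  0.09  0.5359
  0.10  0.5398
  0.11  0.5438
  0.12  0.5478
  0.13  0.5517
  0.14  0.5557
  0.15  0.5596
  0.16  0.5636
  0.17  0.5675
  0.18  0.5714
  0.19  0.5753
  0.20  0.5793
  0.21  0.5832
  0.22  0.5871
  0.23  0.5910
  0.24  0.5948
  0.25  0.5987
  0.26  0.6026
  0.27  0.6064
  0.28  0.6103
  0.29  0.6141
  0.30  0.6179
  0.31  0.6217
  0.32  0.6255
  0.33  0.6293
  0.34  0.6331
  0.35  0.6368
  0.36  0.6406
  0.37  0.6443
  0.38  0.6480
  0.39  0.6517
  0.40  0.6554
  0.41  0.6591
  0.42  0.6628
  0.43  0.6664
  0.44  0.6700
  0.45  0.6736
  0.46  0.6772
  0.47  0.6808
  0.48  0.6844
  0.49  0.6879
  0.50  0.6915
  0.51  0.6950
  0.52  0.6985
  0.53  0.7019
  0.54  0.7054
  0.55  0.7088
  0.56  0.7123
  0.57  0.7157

σ√T = 0.42 × 1.1180 = 0.4696
d₁ = [ln(220/200) + (0.032 + 0.42²/2)·1.25] / 0.4696 = [0.0953 + 0.1502] / 0.4696 = 0.5229 → 0.52
d₂ = d₁ − σ√T = 0.5229 − 0.4696 = 0.0534 → 0.05
e^(−rT) = e^(−0.032·1.25) = 0.9608
N(d₁) = N(0.52) = 0.6985;  N(d₂) = N(0.05) = 0.5199
C = 220·0.6985 − 200·0.9608·0.5199 = 153.6700 − 99.9040 = 53.7660

€53.77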